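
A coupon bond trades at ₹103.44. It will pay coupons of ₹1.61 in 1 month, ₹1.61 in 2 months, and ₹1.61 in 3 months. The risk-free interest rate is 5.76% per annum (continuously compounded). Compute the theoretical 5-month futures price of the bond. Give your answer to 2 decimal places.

₹101.05

PV(coupons) I = 1.61·e^(−0.0576·1/12) + 1.61·e^(−0.0576·2/12) + 1.61·e^(−0.0576·3/12)
I = 1.6023 + 1.5946 + 1.5870 = 4.7839
F = (S − I)·e^(rT) = (103.44 − 4.7839) · e^(0.0576·5/12)
= 98.6561 · e^0.024000 = 98.6561 × 1.024290 = ₹101.05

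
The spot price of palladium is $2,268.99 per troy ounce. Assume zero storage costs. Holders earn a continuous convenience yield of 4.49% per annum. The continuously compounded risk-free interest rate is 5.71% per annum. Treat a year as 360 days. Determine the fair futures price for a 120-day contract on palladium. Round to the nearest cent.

$2,278.24 per troy ounce

Net carry = r + u − y = 0.0571 + 0.0000 − 0.0449 = 0.0122
F = S·e^((r+u−y)T) = 2268.99 · e^(0.0122 × 120/360) = 2268.99 · e^0.00406667
= 2268.99 × 1.00407495 = $2,278.24 per troy ounce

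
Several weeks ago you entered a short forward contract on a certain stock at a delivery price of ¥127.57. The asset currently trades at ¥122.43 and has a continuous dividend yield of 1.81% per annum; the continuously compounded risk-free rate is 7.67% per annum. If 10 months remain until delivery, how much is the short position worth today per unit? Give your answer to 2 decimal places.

Current fair forward for the remaining 10 months: F = S·e^((r − q)·T), (r − q) = 0.0767 − 0.0181 = 0.0586
F = 122.43 · e^(0.0586 × 10/12) = 122.43 × 1.050045 = 128.5570
Value of long forward = (F − K)·e^(−rT) = (128.5570 − 127.57) · e^(−0.0767·10/12)
= 0.9870 × 0.938083 = 0.93
Short position value = −(long value) = -¥0.93

-¥0.93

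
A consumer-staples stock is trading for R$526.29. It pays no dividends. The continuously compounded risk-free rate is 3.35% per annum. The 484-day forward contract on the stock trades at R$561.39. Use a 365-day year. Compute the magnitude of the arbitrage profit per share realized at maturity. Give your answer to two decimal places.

R$11.19 per share

Fair forward: F* = S·e^(carry·T), with carry = r = 0.0335
F* = 526.29 · e^(0.0335 × 484/365) = 526.29 · e^0.044422 = 526.29 × 1.045423 = R$550.1957
Market R$561.39 > fair R$550.1957: forward overpriced → cash-and-carry (buy spot, short the forward).
At maturity, profit = |F_mkt − F*| = |561.39 − 550.1957| = R$11.19 per share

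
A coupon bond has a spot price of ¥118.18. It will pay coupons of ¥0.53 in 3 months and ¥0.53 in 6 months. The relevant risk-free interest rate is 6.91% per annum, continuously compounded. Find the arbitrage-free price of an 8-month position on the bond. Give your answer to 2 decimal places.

PV(coupons) I = 0.53·e^(−0.0691·3/12) + 0.53·e^(−0.0691·6/12)
I = 0.5209 + 0.5120 = 1.0329
F = (S − I)·e^(rT) = (118.18 − 1.0329) · e^(0.0691·8/12)
= 117.1471 · e^0.046067 = 117.1471 × 1.047145 = ¥122.67

¥122.67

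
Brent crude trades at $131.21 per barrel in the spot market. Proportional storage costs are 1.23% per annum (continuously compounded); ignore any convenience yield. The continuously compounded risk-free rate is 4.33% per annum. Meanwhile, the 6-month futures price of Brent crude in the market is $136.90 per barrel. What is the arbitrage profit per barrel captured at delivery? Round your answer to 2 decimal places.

Fair futures: F* = S·e^(carry·T), with carry = (r + u) = 0.0433 + 0.0123 = 0.0556
F* = 131.21 · e^(0.0556 × 6/12) = 131.21 · e^0.027800 = 131.21 × 1.028190 = $134.9088
Market $136.90 > fair $134.9088: forward overpriced → cash-and-carry (buy spot, short the forward).
At maturity, profit = |F_mkt − F*| = |136.90 − 134.9088| = $1.99 per barrel

$1.99 per barrel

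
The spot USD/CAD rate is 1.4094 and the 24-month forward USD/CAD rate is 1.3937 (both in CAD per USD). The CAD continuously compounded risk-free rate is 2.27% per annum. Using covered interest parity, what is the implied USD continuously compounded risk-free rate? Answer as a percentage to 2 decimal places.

2.83%

F = S·e^((r_CAD − r_USD)T) ⇒ r_USD = r_CAD − ln(F/S)/T
ln(1.3937/1.4094) = -0.011202; /(24/12) = -0.005601
r_USD = 0.0227 + 0.005601 = 0.028301
r_USD = 2.83%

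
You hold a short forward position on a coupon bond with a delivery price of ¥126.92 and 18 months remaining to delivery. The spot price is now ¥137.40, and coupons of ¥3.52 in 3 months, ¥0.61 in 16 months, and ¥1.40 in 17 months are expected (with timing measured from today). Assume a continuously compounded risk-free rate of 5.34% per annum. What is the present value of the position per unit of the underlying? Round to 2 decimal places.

-¥14.91

PV(remaining coupons) I = 3.52·e^(−0.0534·3/12) + 0.61·e^(−0.0534·16/12) + 1.40·e^(−0.0534·17/12) = 5.3394
Current forward F = (S − I)·e^(rT) = (137.40 − 5.3394)·e^(0.0534·18/12) = 132.0606 × 1.083395 = 143.0738
Value (long) = (F − K)·e^(−rT) = (143.0738 − 126.92) × 0.923024 = 14.9103
Short position value = −(long value) = -¥14.91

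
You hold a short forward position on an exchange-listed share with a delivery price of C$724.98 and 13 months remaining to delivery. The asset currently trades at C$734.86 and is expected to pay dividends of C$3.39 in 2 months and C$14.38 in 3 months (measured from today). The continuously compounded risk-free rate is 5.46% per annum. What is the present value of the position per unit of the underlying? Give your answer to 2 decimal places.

PV(remaining dividends) I = 3.39·e^(−0.0546·2/12) + 14.38·e^(−0.0546·3/12) = 17.5443
Current forward F = (S − I)·e^(rT) = (734.86 − 17.5443)·e^(0.0546·13/12) = 717.3157 × 1.060934 = 761.0246
Value (long) = (F − K)·e^(−rT) = (761.0246 − 724.98) × 0.942565 = 33.9744
Short position value = −(long value) = -C$33.97

-C$33.97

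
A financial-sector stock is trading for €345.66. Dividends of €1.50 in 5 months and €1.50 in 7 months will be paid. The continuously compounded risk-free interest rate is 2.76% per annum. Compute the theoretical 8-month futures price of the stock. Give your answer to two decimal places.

€349.07

PV(dividends) I = 1.50·e^(−0.0276·5/12) + 1.50·e^(−0.0276·7/12)
I = 1.4828 + 1.4760 = 2.9588
F = (S − I)·e^(rT) = (345.66 − 2.9588) · e^(0.0276·8/12)
= 342.7012 · e^0.018400 = 342.7012 × 1.018570 = €349.07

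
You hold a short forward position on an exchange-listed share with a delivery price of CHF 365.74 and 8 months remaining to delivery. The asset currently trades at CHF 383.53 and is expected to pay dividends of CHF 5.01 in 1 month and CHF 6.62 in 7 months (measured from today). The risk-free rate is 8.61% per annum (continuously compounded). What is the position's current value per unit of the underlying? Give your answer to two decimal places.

PV(remaining dividends) I = 5.01·e^(−0.0861·1/12) + 6.62·e^(−0.0861·7/12) = 11.2699
Current forward F = (S − I)·e^(rT) = (383.53 − 11.2699)·e^(0.0861·8/12) = 372.2601 × 1.059079 = 394.2529
Value (long) = (F − K)·e^(−rT) = (394.2529 − 365.74) × 0.944216 = 26.9223
Short position value = −(long value) = -CHF 26.92

-CHF 26.92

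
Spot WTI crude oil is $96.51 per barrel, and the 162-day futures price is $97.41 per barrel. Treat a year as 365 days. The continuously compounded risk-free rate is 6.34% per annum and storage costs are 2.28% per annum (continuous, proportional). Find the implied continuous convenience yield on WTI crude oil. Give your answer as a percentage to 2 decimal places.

F = S·e^((r+u−y)T) ⇒ (r+u−y) = ln(F/S)/T
ln(97.41/96.51) = 0.009282; /T ⇒ 0.020913
y = r + u − ln(F/S)/T = 0.0634 + 0.0228 − 0.020913 = 0.065287
y = 6.53%

6.53%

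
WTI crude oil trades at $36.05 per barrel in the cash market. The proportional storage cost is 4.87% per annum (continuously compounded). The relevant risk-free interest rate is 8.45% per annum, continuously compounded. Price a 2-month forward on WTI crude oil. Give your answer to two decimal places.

$36.86 per barrel

Net carry = r + u − y = 0.0845 + 0.0487 − 0.0000 = 0.1332
F = S·e^((r+u−y)T) = 36.05 · e^(0.1332 × 2/12) = 36.05 · e^0.022200
= 36.05 × 1.022448 = $36.86 per barrel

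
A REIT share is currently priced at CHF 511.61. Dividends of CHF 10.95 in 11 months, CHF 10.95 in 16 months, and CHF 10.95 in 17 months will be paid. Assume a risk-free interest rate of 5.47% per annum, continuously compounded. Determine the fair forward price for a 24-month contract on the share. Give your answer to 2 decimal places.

PV(dividends) I = 10.95·e^(−0.0547·11/12) + 10.95·e^(−0.0547·16/12) + 10.95·e^(−0.0547·17/12)
I = 10.4145 + 10.1798 + 10.1335 = 30.7278
F = (S − I)·e^(rT) = (511.61 − 30.7278) · e^(0.0547·24/12)
= 480.8822 · e^0.109400 = 480.8822 × 1.115609 = CHF 536.48

CHF 536.48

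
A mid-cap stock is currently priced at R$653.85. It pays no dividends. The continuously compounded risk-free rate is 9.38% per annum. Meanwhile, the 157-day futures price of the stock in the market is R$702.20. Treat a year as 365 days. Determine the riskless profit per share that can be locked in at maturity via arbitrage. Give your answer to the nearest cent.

R$21.43 per share

Fair futures: F* = S·e^(carry·T), with carry = r = 0.0938
F* = 653.85 · e^(0.0938 × 157/365) = 653.85 · e^0.040347 = 653.85 × 1.041172 = R$680.7703
Market R$702.20 > fair R$680.7703: forward overpriced → cash-and-carry (buy spot, short the forward).
At maturity, profit = |F_mkt − F*| = |702.20 − 680.7703| = R$21.43 per share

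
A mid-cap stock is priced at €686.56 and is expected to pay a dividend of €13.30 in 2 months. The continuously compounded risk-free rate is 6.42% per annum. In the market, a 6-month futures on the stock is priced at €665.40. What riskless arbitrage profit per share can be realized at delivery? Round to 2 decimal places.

PV(dividends) I = 13.30·e^(−0.0642·2/12) = 13.1584
Fair futures F* = (S − I)·e^(rT) = (686.56 − 13.1584)·e^0.032100 = 673.4016 × 1.032621 = 695.3686
Market €665.40 < fair 695.3686: forward underpriced → reverse cash-and-carry (short the stock, invest proceeds at r, pay the dividends, go long the forward).
Profit at T = |F_mkt − F*| = |665.40 − 695.3686| = €29.97 per share

€29.97 per share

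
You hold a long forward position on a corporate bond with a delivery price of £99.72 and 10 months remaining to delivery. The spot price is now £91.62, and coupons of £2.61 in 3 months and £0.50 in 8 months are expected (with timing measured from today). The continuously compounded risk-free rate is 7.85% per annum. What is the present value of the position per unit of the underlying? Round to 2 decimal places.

-£4.82

PV(remaining coupons) I = 2.61·e^(−0.0785·3/12) + 0.50·e^(−0.0785·8/12) = 3.0338
Current forward F = (S − I)·e^(rT) = (91.62 − 3.0338)·e^(0.0785·10/12) = 88.5862 × 1.067604 = 94.5750
Value (long) = (F − K)·e^(−rT) = (94.5750 − 99.72) × 0.936677 = -4.8192
Value = -£4.82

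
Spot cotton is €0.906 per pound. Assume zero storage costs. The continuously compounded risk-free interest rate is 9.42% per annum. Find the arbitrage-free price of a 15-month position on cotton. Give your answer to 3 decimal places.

F = S·e^(rT) = 0.906 · e^(0.0942 × 15/12) = 0.906 · e^0.117750
= 0.906 × 1.124963 = €1.019 per pound

€1.019 per pound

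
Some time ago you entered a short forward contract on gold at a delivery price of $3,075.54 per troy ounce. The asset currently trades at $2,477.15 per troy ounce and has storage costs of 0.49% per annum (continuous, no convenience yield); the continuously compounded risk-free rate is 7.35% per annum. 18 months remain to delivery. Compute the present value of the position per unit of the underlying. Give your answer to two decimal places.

$259.06 per troy ounce

Current fair forward for the remaining 18 months: F = S·e^((r + u)·T), (r + u) = 0.0735 + 0.0049 = 0.0784
F = 2477.15 · e^(0.0784 × 18/12) = 2477.15 × 1.12479410 = 2786.2837
Value of long forward = (F − K)·e^(−rT) = (2786.2837 − 3075.54) · e^(−0.0735·18/12)
= -289.2563 × 0.89561020 = -259.06
Short position value = −(long value) = $259.06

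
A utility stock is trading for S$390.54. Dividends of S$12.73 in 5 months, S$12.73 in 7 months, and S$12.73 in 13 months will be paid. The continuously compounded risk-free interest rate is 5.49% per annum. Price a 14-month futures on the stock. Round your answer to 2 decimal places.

PV(dividends) I = 12.73·e^(−0.0549·5/12) + 12.73·e^(−0.0549·7/12) + 12.73·e^(−0.0549·13/12)
I = 12.4421 + 12.3288 + 11.9950 = 36.7659
F = (S − I)·e^(rT) = (390.54 − 36.7659) · e^(0.0549·14/12)
= 353.7741 · e^0.064050 = 353.7741 × 1.066146 = S$377.17

S$377.17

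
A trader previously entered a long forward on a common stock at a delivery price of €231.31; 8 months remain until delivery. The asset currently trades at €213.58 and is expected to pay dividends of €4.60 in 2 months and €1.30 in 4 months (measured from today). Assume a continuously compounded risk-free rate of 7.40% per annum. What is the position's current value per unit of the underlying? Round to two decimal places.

PV(remaining dividends) I = 4.60·e^(−0.0740·2/12) + 1.30·e^(−0.0740·4/12) = 5.8119
Current forward F = (S − I)·e^(rT) = (213.58 − 5.8119)·e^(0.0740·8/12) = 207.7681 × 1.050570 = 218.2749
Value (long) = (F − K)·e^(−rT) = (218.2749 − 231.31) × 0.951864 = -12.4076
Value = -€12.41

-€12.41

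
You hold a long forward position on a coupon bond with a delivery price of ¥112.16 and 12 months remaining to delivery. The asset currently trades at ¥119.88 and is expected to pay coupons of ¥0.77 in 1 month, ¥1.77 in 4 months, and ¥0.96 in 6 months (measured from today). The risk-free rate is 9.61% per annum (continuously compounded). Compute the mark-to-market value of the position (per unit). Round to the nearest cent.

¥14.60

PV(remaining coupons) I = 0.77·e^(−0.0961·1/12) + 1.77·e^(−0.0961·4/12) + 0.96·e^(−0.0961·6/12) = 3.3930
Current forward F = (S − I)·e^(rT) = (119.88 − 3.3930)·e^(0.0961·12/12) = 116.4870 × 1.100869 = 128.2369
Value (long) = (F − K)·e^(−rT) = (128.2369 − 112.16) × 0.908373 = 14.6038
Value = ¥14.60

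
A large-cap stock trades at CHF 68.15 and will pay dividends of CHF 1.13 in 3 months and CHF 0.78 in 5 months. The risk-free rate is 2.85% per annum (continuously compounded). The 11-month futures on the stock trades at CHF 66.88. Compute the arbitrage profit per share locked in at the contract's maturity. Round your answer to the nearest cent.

PV(dividends) I = 1.13·e^(−0.0285·3/12) + 0.78·e^(−0.0285·5/12) = 1.8928
Fair futures F* = (S − I)·e^(rT) = (68.15 − 1.8928)·e^0.026125 = 66.2572 × 1.026469 = 68.0110
Market CHF 66.88 < fair 68.0110: forward underpriced → reverse cash-and-carry (short the stock, invest proceeds at r, pay the dividends, go long the forward).
Profit at T = |F_mkt − F*| = |66.88 − 68.0110| = CHF 1.13 per share

CHF 1.13 per share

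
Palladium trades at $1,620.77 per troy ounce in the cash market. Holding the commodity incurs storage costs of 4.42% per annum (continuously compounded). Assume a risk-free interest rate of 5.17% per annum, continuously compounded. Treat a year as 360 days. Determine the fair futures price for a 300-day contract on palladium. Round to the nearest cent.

$1,755.61 per troy ounce

Net carry = r + u − y = 0.0517 + 0.0442 − 0.0000 = 0.0959
F = S·e^((r+u−y)T) = 1620.77 · e^(0.0959 × 300/360) = 1620.77 · e^0.07991667
= 1620.77 × 1.08319680 = $1,755.61 per troy ounce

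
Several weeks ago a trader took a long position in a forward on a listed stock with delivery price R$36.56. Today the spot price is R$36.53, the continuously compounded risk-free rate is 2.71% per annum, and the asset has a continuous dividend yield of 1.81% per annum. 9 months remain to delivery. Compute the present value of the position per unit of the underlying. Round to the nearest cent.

R$0.21

Current fair forward for the remaining 9 months: F = S·e^((r − q)·T), (r − q) = 0.0271 − 0.0181 = 0.0090
F = 36.53 · e^(0.0090 × 9/12) = 36.53 × 1.006773 = 36.7774
Value of long forward = (F − K)·e^(−rT) = (36.7774 − 36.56) · e^(−0.0271·9/12)
= 0.2174 × 0.979880 = 0.21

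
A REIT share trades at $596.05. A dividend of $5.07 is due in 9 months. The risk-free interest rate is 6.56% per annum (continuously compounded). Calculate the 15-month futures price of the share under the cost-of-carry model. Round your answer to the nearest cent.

PV(dividends) I = 5.07·e^(−0.0656·9/12)
I = 4.8266
F = (S − I)·e^(rT) = (596.05 − 4.8266) · e^(0.0656·15/12)
= 591.2234 · e^0.082000 = 591.2234 × 1.085456 = $641.75

$641.75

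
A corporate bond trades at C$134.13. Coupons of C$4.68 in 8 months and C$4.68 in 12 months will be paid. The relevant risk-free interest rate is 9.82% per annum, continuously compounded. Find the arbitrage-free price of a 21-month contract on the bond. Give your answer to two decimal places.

C$149.04

PV(coupons) I = 4.68·e^(−0.0982·8/12) + 4.68·e^(−0.0982·12/12)
I = 4.3834 + 4.2423 = 8.6257
F = (S − I)·e^(rT) = (134.13 − 8.6257) · e^(0.0982·21/12)
= 125.5043 · e^0.171850 = 125.5043 × 1.187500 = C$149.04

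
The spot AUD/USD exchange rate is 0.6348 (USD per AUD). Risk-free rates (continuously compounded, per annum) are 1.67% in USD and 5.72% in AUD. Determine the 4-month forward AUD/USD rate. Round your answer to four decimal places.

F = S·e^((r_USD − r_AUD)T) = 0.6348 · e^((0.0167 − 0.0572) × 4/12)
= 0.6348 · e^-0.013500 = 0.6348 × 0.986591
F = 0.6263 USD per AUD

0.6263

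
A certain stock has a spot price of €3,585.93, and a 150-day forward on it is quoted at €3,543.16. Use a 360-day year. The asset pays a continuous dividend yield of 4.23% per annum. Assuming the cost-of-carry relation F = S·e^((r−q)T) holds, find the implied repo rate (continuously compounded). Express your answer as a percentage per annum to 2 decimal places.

1.35%

From F = S·e^((r−q)T): (r − q) = ln(F/S)/T
ln(3543.16/3585.93) = ln(0.988073) = -0.011999
(r − q) = -0.011999 / (150/360) = -0.028798
r = ln(F/S)/T + q = -0.028798 + 0.0423 = 0.013502
r = 1.35%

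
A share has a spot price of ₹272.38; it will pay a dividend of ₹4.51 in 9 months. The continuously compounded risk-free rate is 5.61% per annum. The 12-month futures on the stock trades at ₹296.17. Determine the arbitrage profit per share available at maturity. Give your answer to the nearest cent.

PV(dividends) I = 4.51·e^(−0.0561·9/12) = 4.3242
Fair futures F* = (S − I)·e^(rT) = (272.38 − 4.3242)·e^0.056100 = 268.0558 × 1.057703 = 283.5234
Market ₹296.17 > fair 283.5234: forward overpriced → cash-and-carry (borrow at r, buy the stock and collect the dividends, short the forward).
Profit at T = |F_mkt − F*| = |296.17 − 283.5234| = ₹12.65 per share

₹12.65 per share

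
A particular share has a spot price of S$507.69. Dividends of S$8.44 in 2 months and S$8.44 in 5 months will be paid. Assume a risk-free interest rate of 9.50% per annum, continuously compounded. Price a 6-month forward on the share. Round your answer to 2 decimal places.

S$515.17

PV(dividends) I = 8.44·e^(−0.0950·2/12) + 8.44·e^(−0.0950·5/12)
I = 8.3074 + 8.1124 = 16.4198
F = (S − I)·e^(rT) = (507.69 − 16.4198) · e^(0.0950·6/12)
= 491.2702 · e^0.047500 = 491.2702 × 1.048646 = S$515.17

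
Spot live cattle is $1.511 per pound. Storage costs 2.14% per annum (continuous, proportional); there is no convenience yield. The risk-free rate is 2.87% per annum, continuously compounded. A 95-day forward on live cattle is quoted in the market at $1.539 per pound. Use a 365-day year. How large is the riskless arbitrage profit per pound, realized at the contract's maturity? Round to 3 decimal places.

$0.008 per pound

Fair forward: F* = S·e^(carry·T), with carry = (r + u) = 0.0287 + 0.0214 = 0.0501
F* = 1.511 · e^(0.0501 × 95/365) = 1.511 · e^0.013040 = 1.511 × 1.013125 = $1.5308
Market $1.539 > fair $1.5308: forward overpriced → cash-and-carry (buy spot, short the forward).
At maturity, profit = |F_mkt − F*| = |1.539 − 1.5308| = $0.008 per pound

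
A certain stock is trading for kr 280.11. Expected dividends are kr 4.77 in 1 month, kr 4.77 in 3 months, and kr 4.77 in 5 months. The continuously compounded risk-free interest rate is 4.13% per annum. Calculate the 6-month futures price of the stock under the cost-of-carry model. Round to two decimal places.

kr 271.50

PV(dividends) I = 4.77·e^(−0.0413·1/12) + 4.77·e^(−0.0413·3/12) + 4.77·e^(−0.0413·5/12)
I = 4.7536 + 4.7210 + 4.6886 = 14.1632
F = (S − I)·e^(rT) = (280.11 − 14.1632) · e^(0.0413·6/12)
= 265.9468 · e^0.020650 = 265.9468 × 1.020865 = kr 271.50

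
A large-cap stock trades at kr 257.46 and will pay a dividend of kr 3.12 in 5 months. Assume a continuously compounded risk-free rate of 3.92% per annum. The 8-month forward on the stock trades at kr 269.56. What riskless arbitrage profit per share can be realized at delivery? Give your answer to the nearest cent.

kr 8.43 per share

PV(dividends) I = 3.12·e^(−0.0392·5/12) = 3.0695
Fair forward F* = (S − I)·e^(rT) = (257.46 − 3.0695)·e^0.026133 = 254.3905 × 1.026477 = 261.1260
Market kr 269.56 > fair 261.1260: forward overpriced → cash-and-carry (borrow at r, buy the stock and collect the dividends, short the forward).
Profit at T = |F_mkt − F*| = |269.56 − 261.1260| = kr 8.43 per share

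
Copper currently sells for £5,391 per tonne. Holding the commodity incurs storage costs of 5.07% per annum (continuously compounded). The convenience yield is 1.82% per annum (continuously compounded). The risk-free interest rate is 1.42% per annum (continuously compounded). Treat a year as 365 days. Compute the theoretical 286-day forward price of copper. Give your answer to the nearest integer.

£5,592 per tonne

Net carry = r + u − y = 0.0142 + 0.0507 − 0.0182 = 0.0467
F = S·e^((r+u−y)T) = 5391 · e^(0.0467 × 286/365) = 5391 · e^0.036592
= 5391 × 1.037270 = £5,592 per tonne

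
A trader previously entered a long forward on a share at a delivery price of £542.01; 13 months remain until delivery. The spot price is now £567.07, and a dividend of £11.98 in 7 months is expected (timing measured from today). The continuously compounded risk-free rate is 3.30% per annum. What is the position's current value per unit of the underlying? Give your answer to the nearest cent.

PV(remaining dividends) I = 11.98·e^(−0.0330·7/12) = 11.7516
Current forward F = (S − I)·e^(rT) = (567.07 − 11.7516)·e^(0.0330·13/12) = 555.3184 × 1.036397 = 575.5303
Value (long) = (F − K)·e^(−rT) = (575.5303 − 542.01) × 0.964881 = 32.3431
Value = £32.34

£32.34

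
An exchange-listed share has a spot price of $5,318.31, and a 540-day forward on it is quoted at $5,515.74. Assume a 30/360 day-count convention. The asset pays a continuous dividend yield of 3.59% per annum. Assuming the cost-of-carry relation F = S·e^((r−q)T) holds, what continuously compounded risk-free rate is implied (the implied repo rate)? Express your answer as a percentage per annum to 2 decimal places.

From F = S·e^((r−q)T): (r − q) = ln(F/S)/T
ln(5515.74/5318.31) = ln(1.037123) = 0.036451
(r − q) = 0.036451 / (540/360) = 0.024301
r = ln(F/S)/T + q = 0.024301 + 0.0359 = 0.060201
r = 6.02%

6.02%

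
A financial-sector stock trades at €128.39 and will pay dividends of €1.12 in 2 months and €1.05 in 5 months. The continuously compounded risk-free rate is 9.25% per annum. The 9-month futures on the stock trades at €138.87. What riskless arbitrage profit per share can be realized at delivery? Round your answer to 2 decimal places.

PV(dividends) I = 1.12·e^(−0.0925·2/12) + 1.05·e^(−0.0925·5/12) = 2.1132
Fair futures F* = (S − I)·e^(rT) = (128.39 − 2.1132)·e^0.069375 = 126.2768 × 1.071838 = 135.3483
Market €138.87 > fair 135.3483: forward overpriced → cash-and-carry (borrow at r, buy the stock and collect the dividends, short the forward).
Profit at T = |F_mkt − F*| = |138.87 − 135.3483| = €3.52 per share

€3.52 per share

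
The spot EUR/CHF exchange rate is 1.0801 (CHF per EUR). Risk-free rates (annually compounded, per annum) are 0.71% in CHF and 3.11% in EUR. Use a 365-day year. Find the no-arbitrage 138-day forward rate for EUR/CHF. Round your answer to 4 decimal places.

By covered interest parity, F = S · (1+r_CHF)^T / (1+r_EUR)^T
= 1.0801 × 1.002678 / 1.011647 = 1.0801 × 0.991134
F = 1.0705 CHF per EUR

1.0705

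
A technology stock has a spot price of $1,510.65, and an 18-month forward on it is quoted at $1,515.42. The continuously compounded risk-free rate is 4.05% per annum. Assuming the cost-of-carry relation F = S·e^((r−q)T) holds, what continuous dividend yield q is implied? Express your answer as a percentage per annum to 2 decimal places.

3.84%

From F = S·e^((r−q)T): (r − q) = ln(F/S)/T
ln(1515.42/1510.65) = ln(1.003158) = 0.003153
(r − q) = 0.003153 / (18/12) = 0.002102
q = r − ln(F/S)/T = 0.0405 − 0.002102 = 0.038398
q = 3.84%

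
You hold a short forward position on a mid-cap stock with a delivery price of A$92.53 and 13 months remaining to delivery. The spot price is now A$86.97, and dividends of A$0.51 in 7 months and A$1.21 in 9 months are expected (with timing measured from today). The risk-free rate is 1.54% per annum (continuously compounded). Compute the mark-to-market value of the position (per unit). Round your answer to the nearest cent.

A$5.73

PV(remaining dividends) I = 0.51·e^(−0.0154·7/12) + 1.21·e^(−0.0154·9/12) = 1.7015
Current forward F = (S − I)·e^(rT) = (86.97 − 1.7015)·e^(0.0154·13/12) = 85.2685 × 1.016823 = 86.7030
Value (long) = (F − K)·e^(−rT) = (86.7030 − 92.53) × 0.983455 = -5.7306
Short position value = −(long value) = A$5.73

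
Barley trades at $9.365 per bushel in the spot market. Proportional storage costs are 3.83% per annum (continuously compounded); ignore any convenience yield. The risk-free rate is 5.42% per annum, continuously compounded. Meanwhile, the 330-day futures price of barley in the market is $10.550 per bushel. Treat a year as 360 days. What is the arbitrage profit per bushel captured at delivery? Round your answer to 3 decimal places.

$0.356 per bushel

Fair futures: F* = S·e^(carry·T), with carry = (r + u) = 0.0542 + 0.0383 = 0.0925
F* = 9.365 · e^(0.0925 × 330/360) = 9.365 · e^0.084792 = 9.365 × 1.088491 = $10.1937
Market $10.550 > fair $10.1937: forward overpriced → cash-and-carry (buy spot, short the forward).
At maturity, profit = |F_mkt − F*| = |10.550 − 10.1937| = $0.356 per bushel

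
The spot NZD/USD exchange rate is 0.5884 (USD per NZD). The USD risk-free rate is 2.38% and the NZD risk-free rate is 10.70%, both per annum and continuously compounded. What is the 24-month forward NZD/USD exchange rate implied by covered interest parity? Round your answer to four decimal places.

0.4982

F = S·e^((r_USD − r_NZD)T) = 0.5884 · e^((0.0238 − 0.1070) × 24/12)
= 0.5884 · e^-0.166400 = 0.5884 × 0.846707
F = 0.4982 USD per NZD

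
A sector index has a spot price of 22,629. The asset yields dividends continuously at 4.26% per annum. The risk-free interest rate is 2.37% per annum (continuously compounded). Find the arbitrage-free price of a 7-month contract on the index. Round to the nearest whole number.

22,381

F = S·e^((r − q)T) = 22629 · e^((0.0237 − 0.0426) × 7/12)
= 22629 · e^-0.011025 = 22629 × 0.989036
F = 22,381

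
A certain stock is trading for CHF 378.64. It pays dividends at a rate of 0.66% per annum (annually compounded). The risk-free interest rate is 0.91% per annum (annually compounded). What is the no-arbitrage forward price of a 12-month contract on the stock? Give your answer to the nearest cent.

F = S · (1+r)^T / (1+q)^T
= 378.64 × 1.009100 / 1.006600 = 378.64 × 1.002484
F = CHF 379.58

CHF 379.58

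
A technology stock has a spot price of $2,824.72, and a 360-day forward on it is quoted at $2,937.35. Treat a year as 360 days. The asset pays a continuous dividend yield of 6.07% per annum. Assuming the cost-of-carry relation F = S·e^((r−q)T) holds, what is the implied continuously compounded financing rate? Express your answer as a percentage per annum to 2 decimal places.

9.98%

From F = S·e^((r−q)T): (r − q) = ln(F/S)/T
ln(2937.35/2824.72) = ln(1.039873) = 0.039099
(r − q) = 0.039099 / (360/360) = 0.039099
r = ln(F/S)/T + q = 0.039099 + 0.0607 = 0.099799
r = 9.98%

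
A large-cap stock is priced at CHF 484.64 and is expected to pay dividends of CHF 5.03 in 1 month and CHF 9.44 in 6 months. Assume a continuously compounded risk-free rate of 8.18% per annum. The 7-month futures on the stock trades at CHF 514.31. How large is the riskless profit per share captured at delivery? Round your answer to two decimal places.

PV(dividends) I = 5.03·e^(−0.0818·1/12) + 9.44·e^(−0.0818·6/12) = 14.0575
Fair futures F* = (S − I)·e^(rT) = (484.64 − 14.0575)·e^0.047717 = 470.5825 × 1.048874 = 493.5817
Market CHF 514.31 > fair 493.5817: forward overpriced → cash-and-carry (borrow at r, buy the stock and collect the dividends, short the forward).
Profit at T = |F_mkt − F*| = |514.31 − 493.5817| = CHF 20.73 per share

CHF 20.73 per share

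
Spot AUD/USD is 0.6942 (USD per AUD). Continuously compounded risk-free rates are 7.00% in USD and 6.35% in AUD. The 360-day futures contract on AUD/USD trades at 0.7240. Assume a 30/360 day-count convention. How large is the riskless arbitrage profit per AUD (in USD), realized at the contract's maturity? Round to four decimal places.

Fair futures: F* = S·e^(carry·T), with carry = (r_USD − r_AUD) = 0.0700 − 0.0635 = 0.0065
F* = 0.6942 · e^(0.0065 × 360/360) = 0.6942 · e^0.006500 = 0.6942 × 1.006521 = 0.6987
Market 0.7240 > fair 0.6987: forward overpriced → cash-and-carry (buy spot, short the forward).
At maturity, profit = |F_mkt − F*| = |0.7240 − 0.6987| = 0.0253 per AUD (in USD)

0.0253 per AUD (in USD)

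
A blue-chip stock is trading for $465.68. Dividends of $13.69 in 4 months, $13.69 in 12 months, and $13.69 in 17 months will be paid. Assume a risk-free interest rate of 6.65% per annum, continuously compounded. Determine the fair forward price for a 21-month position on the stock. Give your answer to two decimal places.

$479.72

PV(dividends) I = 13.69·e^(−0.0665·4/12) + 13.69·e^(−0.0665·12/12) + 13.69·e^(−0.0665·17/12)
I = 13.3899 + 12.8092 + 12.4592 = 38.6583
F = (S − I)·e^(rT) = (465.68 − 38.6583) · e^(0.0665·21/12)
= 427.0217 · e^0.116375 = 427.0217 × 1.123417 = $479.72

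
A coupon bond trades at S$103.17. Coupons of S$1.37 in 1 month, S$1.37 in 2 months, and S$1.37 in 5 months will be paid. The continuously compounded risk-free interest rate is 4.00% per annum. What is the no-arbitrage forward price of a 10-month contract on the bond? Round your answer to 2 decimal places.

PV(coupons) I = 1.37·e^(−0.0400·1/12) + 1.37·e^(−0.0400·2/12) + 1.37·e^(−0.0400·5/12)
I = 1.3654 + 1.3609 + 1.3474 = 4.0737
F = (S − I)·e^(rT) = (103.17 − 4.0737) · e^(0.0400·10/12)
= 99.0963 · e^0.033333 = 99.0963 × 1.033895 = S$102.46

S$102.46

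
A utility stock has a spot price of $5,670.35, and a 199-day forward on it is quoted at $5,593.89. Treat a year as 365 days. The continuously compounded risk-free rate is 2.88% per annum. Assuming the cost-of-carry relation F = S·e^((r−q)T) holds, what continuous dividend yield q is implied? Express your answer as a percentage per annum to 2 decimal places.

From F = S·e^((r−q)T): (r − q) = ln(F/S)/T
ln(5593.89/5670.35) = ln(0.986516) = -0.013576
(r − q) = -0.013576 / (199/365) = -0.024901
q = r − ln(F/S)/T = 0.0288 + 0.024901 = 0.053701
q = 5.37%

5.37%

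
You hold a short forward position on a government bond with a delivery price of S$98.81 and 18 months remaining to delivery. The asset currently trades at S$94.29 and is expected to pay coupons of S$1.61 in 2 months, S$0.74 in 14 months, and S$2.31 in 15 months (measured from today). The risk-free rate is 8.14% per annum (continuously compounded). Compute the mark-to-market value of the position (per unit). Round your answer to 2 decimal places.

PV(remaining coupons) I = 1.61·e^(−0.0814·2/12) + 0.74·e^(−0.0814·14/12) + 2.31·e^(−0.0814·15/12) = 4.3478
Current forward F = (S − I)·e^(rT) = (94.29 − 4.3478)·e^(0.0814·18/12) = 89.9422 × 1.129867 = 101.6227
Value (long) = (F − K)·e^(−rT) = (101.6227 − 98.81) × 0.885060 = 2.4894
Short position value = −(long value) = -S$2.49

-S$2.49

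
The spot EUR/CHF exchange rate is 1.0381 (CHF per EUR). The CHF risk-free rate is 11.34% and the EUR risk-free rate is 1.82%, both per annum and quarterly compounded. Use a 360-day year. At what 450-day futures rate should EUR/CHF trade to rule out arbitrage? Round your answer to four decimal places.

By covered interest parity, F = S · (1+r_CHF/4)^(4T) / (1+r_EUR/4)^(4T)
= 1.0381 × 1.150018 / 1.022958 = 1.0381 × 1.124208
F = 1.1670 CHF per EUR

1.1670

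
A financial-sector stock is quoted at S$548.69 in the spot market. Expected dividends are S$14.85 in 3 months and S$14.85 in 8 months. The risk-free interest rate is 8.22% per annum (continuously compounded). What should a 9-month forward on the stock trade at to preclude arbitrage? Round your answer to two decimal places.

S$553.16

PV(dividends) I = 14.85·e^(−0.0822·3/12) + 14.85·e^(−0.0822·8/12)
I = 14.5479 + 14.0581 = 28.6060
F = (S − I)·e^(rT) = (548.69 − 28.6060) · e^(0.0822·9/12)
= 520.0840 · e^0.061650 = 520.0840 × 1.063590 = S$553.16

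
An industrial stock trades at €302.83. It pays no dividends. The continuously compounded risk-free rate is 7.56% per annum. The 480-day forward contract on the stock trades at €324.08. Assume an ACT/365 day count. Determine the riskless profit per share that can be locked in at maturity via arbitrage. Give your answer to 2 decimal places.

€10.40 per share

Fair forward: F* = S·e^(carry·T), with carry = r = 0.0756
F* = 302.83 · e^(0.0756 × 480/365) = 302.83 · e^0.099419 = 302.83 × 1.104529 = €334.4845
Market €324.08 < fair €334.4845: forward underpriced → reverse cash-and-carry (short spot, go long the forward).
At maturity, profit = |F_mkt − F*| = |324.08 − 334.4845| = €10.40 per share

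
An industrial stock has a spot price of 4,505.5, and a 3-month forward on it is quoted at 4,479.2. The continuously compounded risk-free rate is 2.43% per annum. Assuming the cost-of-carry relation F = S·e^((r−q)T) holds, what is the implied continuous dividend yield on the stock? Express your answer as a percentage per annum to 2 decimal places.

4.77%

From F = S·e^((r−q)T): (r − q) = ln(F/S)/T
ln(4479.2/4505.5) = ln(0.994163) = -0.005854
(r − q) = -0.005854 / (3/12) = -0.023416
q = r − ln(F/S)/T = 0.0243 + 0.023416 = 0.047716
q = 4.77%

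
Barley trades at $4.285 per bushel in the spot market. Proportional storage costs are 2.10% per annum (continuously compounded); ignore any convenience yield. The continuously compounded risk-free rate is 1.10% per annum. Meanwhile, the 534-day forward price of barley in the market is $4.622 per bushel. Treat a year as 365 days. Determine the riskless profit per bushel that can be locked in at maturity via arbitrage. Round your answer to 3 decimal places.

Fair forward: F* = S·e^(carry·T), with carry = (r + u) = 0.0110 + 0.0210 = 0.0320
F* = 4.285 · e^(0.0320 × 534/365) = 4.285 · e^0.046816 = 4.285 × 1.047929 = $4.4904
Market $4.622 > fair $4.4904: forward overpriced → cash-and-carry (buy spot, short the forward).
At maturity, profit = |F_mkt − F*| = |4.622 − 4.4904| = $0.132 per bushel

$0.132 per bushel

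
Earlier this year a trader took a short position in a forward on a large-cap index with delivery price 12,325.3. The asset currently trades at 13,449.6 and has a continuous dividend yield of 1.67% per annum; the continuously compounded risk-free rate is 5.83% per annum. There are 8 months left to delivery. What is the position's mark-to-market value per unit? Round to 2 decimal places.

-1445.24

Current fair forward for the remaining 8 months: F = S·e^((r − q)·T), (r − q) = 0.0583 − 0.0167 = 0.0416
F = 13449.6 · e^(0.0416 × 8/12) = 13449.6 × 1.02812148 = 13827.8227
Value of long forward = (F − K)·e^(−rT) = (13827.8227 − 12325.3) · e^(−0.0583·8/12)
= 1502.5227 × 0.96187895 = 1445.24
Short position value = −(long value) = -1445.24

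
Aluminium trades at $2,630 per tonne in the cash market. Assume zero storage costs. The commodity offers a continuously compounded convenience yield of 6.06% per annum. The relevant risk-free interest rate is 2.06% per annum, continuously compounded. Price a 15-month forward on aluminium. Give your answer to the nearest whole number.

Net carry = r + u − y = 0.0206 + 0.0000 − 0.0606 = -0.0400
F = S·e^((r+u−y)T) = 2630 · e^(-0.0400 × 15/12) = 2630 · e^-0.050000
= 2630 × 0.951229 = $2,502 per tonne

$2,502 per tonne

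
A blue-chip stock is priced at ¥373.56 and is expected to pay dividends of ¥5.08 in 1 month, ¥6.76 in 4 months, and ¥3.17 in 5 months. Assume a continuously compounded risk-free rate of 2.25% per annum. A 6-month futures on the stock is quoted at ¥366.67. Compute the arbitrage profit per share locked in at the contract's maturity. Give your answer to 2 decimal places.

¥3.97 per share

PV(dividends) I = 5.08·e^(−0.0225·1/12) + 6.76·e^(−0.0225·4/12) + 3.17·e^(−0.0225·5/12) = 14.9204
Fair futures F* = (S − I)·e^(rT) = (373.56 − 14.9204)·e^0.011250 = 358.6396 × 1.011314 = 362.6972
Market ¥366.67 > fair 362.6972: forward overpriced → cash-and-carry (borrow at r, buy the stock and collect the dividends, short the forward).
Profit at T = |F_mkt − F*| = |366.67 − 362.6972| = ¥3.97 per share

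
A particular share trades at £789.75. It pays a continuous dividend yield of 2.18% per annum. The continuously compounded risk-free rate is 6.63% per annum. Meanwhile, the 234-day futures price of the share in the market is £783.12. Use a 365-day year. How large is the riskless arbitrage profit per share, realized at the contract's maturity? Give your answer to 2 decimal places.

Fair futures: F* = S·e^(carry·T), with carry = (r − q) = 0.0663 − 0.0218 = 0.0445
F* = 789.75 · e^(0.0445 × 234/365) = 789.75 · e^0.028529 = 789.75 × 1.028940 = £812.6054
Market £783.12 < fair £812.6054: forward underpriced → reverse cash-and-carry (short spot, go long the forward).
At maturity, profit = |F_mkt − F*| = |783.12 − 812.6054| = £29.49 per share

£29.49 per share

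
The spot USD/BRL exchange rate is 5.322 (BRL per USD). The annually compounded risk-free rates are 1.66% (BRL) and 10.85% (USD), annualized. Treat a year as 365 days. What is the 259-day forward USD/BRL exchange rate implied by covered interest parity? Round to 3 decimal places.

5.005

By covered interest parity, F = S · (1+r_BRL)^T / (1+r_USD)^T
= 5.322 × 1.011751 / 1.075831 = 5.322 × 0.940437
F = 5.005 BRL per USD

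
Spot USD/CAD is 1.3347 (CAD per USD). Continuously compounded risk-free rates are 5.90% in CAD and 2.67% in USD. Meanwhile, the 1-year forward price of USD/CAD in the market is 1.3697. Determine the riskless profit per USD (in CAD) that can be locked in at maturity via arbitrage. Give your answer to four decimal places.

0.0088 per USD (in CAD)

Fair forward: F* = S·e^(carry·T), with carry = (r_CAD − r_USD) = 0.0590 − 0.0267 = 0.0323
F* = 1.3347 · e^(0.0323 × 12/12) = 1.3347 · e^0.032300 = 1.3347 × 1.032827 = 1.3785
Market 1.3697 < fair 1.3785: forward underpriced → reverse cash-and-carry (short spot, go long the forward).
At maturity, profit = |F_mkt − F*| = |1.3697 − 1.3785| = 0.0088 per USD (in CAD)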